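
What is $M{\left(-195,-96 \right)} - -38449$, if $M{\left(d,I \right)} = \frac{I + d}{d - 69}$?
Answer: $\frac{3383609}{88} \approx 38450.0$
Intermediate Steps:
$M{\left(d,I \right)} = \frac{I + d}{-69 + d}$
$M{\left(-195,-96 \right)} - -38449 = \frac{-96 - 195}{-69 - 195} - -38449 = \frac{1}{-264} \left(-291\right) + 38449 = \left(- \frac{1}{264}\right) \left(-291\right) + 38449 = \frac{97}{88} + 38449 = \frac{3383609}{88}$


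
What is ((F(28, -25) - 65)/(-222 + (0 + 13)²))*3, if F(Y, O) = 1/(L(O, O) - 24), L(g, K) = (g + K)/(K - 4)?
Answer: 126057/34238 ≈ 3.6818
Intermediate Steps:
L(g, K) = (K + g)/(-4 + K)
F(Y, O) = 1/(-24 + 2*O/(-4 + O)) (F(Y, O) = 1/((O + O)/(-4 + O) - 24) = 1/((2*O)/(-4 + O) - 24) = 1/(2*O/(-4 + O) - 24) = 1/(-24 + 2*O/(-4 + O)))
((F(28, -25) - 65)/(-222 + (0 + 13)²))*3 = (((4 - 1*(-25))/(2*(-48 + 11*(-25))) - 65)/(-222 + (0 + 13)²))*3 = (((4 + 25)/(2*(-48 - 275)) - 65)/(-222 + 13²))*3 = (((½)*29/(-323) - 65)/(-222 + 169))*3 = (((½)*(-1/323)*29 - 65)/(-53))*3 = ((-29/646 - 65)*(-1/53))*3 = -42019/646*(-1/53)*3 = (42019/34238)*3 = 126057/34238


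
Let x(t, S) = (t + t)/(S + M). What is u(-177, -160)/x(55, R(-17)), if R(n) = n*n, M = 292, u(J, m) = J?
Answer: -102837/110 ≈ -934.88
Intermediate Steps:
R(n) = n²
x(t, S) = 2*t/(292 + S) (x(t, S) = (t + t)/(S + 292) = (2*t)/(292 + S) = 2*t/(292 + S))
u(-177, -160)/x(55, R(-17)) = -177/(2*55/(292 + (-17)²)) = -177/(2*55/(292 + 289)) = -177/(2*55/581) = -177/(2*55*(1/581)) = -177/110/581 = -177*581/110 = -102837/110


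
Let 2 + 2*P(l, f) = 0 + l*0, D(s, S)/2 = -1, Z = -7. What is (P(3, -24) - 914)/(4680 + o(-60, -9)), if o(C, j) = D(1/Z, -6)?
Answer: -915/4678 ≈ -0.19560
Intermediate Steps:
D(s, S) = -2 (D(s, S) = 2*(-1) = -2)
o(C, j) = -2
P(l, f) = -1 (P(l, f) = -1 + (0 + l*0)/2 = -1 + (0 + 0)/2 = -1 + (½)*0 = -1 + 0 = -1)
(P(3, -24) - 914)/(4680 + o(-60, -9)) = (-1 - 914)/(4680 - 2) = -915/4678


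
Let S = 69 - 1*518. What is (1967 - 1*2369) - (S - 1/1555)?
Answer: 73086/1555 ≈ 47.001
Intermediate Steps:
S = -449 (S = 69 - 518 = -449)
(1967 - 1*2369) - (S - 1/1555) = (1967 - 1*2369) - (-449 - 1/1555) = (1967 - 2369) - (-449 - 1*1/1555) = -402 - (-449 - 1/1555) = -402 - 1*(-698196/1555) = -402 + 698196/1555 = 73086/1555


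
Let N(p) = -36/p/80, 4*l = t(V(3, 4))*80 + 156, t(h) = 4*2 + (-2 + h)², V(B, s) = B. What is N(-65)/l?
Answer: 3/94900 ≈ 3.1612e-5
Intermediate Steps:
t(h) = 8 + (-2 + h)²
l = 219 (l = ((8 + (-2 + 3)²)*80 + 156)/4 = ((8 + 1²)*80 + 156)/4 = ((8 + 1)*80 + 156)/4 = (9*80 + 156)/4 = (720 + 156)/4 = (¼)*876 = 219)
N(p) = -9/(20*p) (N(p) = -36/p*(1/80) = -9/(20*p))
N(-65)/l = -9/20/(-65)/219 = -9/20*(-1/65)*(1/219) = (9/1300)*(1/219) = 3/94900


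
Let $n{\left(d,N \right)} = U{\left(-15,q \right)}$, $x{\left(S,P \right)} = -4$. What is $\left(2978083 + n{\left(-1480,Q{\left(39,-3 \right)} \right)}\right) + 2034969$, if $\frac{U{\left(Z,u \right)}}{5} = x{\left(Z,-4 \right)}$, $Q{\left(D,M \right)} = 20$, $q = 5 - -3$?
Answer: $5013032$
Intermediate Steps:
$q = 8$ ($q = 5 + 3 = 8$)
$U{\left(Z,u \right)} = -20$ ($U{\left(Z,u \right)} = 5 \left(-4\right) = -20$)
$n{\left(d,N \right)} = -20$
$\left(2978083 + n{\left(-1480,Q{\left(39,-3 \right)} \right)}\right) + 2034969 = \left(2978083 - 20\right) + 2034969 = 2978063 + 2034969 = 5013032$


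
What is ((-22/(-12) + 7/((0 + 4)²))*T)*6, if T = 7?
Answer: 763/8 ≈ 95.375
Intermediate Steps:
((-22/(-12) + 7/((0 + 4)²))*T)*6 = ((-22/(-12) + 7/((0 + 4)²))*7)*6 = ((-22*(-1/12) + 7/(4²))*7)*6 = ((11/6 + 7/16)*7)*6 = ((109/48)*7)*6 = (763/48)*6 = 763/8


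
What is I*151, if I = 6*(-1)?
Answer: -906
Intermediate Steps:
I = -6
I*151 = -6*151 = -906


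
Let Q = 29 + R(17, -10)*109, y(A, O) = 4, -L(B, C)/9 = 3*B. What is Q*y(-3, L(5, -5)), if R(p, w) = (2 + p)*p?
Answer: 140944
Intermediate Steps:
L(B, C) = -27*B
R(p, w) = p*(2 + p)
Q = 35236 (Q = 29 + (17*(2 + 17))*109 = 29 + (17*19)*109 = 29 + 323*109 = 29 + 35207 = 35236)
Q*y(-3, L(5, -5)) = 35236*4 = 140944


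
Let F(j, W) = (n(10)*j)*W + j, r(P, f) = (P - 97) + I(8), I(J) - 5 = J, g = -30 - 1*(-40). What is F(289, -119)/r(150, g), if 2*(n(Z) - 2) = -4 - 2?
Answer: 5780/11 ≈ 525.45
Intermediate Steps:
g = 10 (g = -30 + 40 = 10)
n(Z) = -1 (n(Z) = 2 + (-4 - 2)/2 = 2 + (1/2)*(-6) = 2 - 3 = -1)
I(J) = 5 + J
r(P, f) = -84 + P (r(P, f) = (P - 97) + (5 + 8) = (-97 + P) + 13 = -84 + P)
F(j, W) = j - W*j (F(j, W) = (-j)*W + j = -W*j + j = j - W*j)
F(289, -119)/r(150, g) = (289*(1 - 1*(-119)))/(-84 + 150) = (289*(1 + 119))/66 = (289*120)*(1/66) = 34680*(1/66) = 5780/11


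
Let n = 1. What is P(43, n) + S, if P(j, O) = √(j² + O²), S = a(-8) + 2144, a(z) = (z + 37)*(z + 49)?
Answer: 3333 + 5*√74 ≈ 3376.0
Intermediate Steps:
a(z) = (37 + z)*(49 + z)
S = 3333 (S = (1813 + (-8)² + 86*(-8)) + 2144 = (1813 + 64 - 688) + 2144 = 1189 + 2144 = 3333)
P(j, O) = √(O² + j²)
P(43, n) + S = √(1² + 43²) + 3333 = √(1 + 1849) + 3333 = √1850 + 3333 = 5*√74 + 3333 = 3333 + 5*√74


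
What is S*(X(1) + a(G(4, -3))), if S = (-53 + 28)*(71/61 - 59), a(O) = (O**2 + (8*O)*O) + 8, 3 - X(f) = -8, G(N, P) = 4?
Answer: 14376600/61 ≈ 2.3568e+5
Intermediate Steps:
X(f) = 11 (X(f) = 3 - 1*(-8) = 3 + 8 = 11)
a(O) = 8 + 9*O**2 (a(O) = (O**2 + 8*O**2) + 8 = 9*O**2 + 8 = 8 + 9*O**2)
S = 88200/61 (S = -25*(71*(1/61) - 59) = -25*(71/61 - 59) = -25*(-3528/61) = 88200/61 ≈ 1445.9)
S*(X(1) + a(G(4, -3))) = 88200*(11 + (8 + 9*4**2))/61 = 88200*(11 + (8 + 9*16))/61 = 88200*(11 + (8 + 144))/61 = 88200*(11 + 152)/61 = (88200/61)*163 = 14376600/61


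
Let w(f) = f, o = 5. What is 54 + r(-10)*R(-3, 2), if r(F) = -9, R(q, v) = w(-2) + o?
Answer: 27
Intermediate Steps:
R(q, v) = 3 (R(q, v) = -2 + 5 = 3)
54 + r(-10)*R(-3, 2) = 54 - 9*3 = 54 - 27 = 27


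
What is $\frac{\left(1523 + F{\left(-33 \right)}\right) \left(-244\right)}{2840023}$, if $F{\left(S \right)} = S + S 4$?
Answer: $- \frac{331352}{2840023} \approx -0.11667$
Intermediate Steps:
$F{\left(S \right)} = 5 S$ ($F{\left(S \right)} = S + 4 S = 5 S$)
$\frac{\left(1523 + F{\left(-33 \right)}\right) \left(-244\right)}{2840023} = \frac{\left(1523 + 5 \left(-33\right)\right) \left(-244\right)}{2840023} = \left(1523 - 165\right) \left(-244\right) \frac{1}{2840023} = 1358 \left(-244\right) \frac{1}{2840023} = \left(-331352\right) \frac{1}{2840023} = - \frac{331352}{2840023}$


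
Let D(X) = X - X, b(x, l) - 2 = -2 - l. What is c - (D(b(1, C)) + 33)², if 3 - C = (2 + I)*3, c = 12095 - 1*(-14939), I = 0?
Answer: 25945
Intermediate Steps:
c = 27034 (c = 12095 + 14939 = 27034)
C = -3 (C = 3 - (2 + 0)*3 = 3 - 2*3 = 3 - 1*6 = 3 - 6 = -3)
b(x, l) = -l (b(x, l) = 2 + (-2 - l) = -l)
D(X) = 0
c - (D(b(1, C)) + 33)² = 27034 - (0 + 33)² = 27034 - 1*33² = 27034 - 1*1089 = 27034 - 1089 = 25945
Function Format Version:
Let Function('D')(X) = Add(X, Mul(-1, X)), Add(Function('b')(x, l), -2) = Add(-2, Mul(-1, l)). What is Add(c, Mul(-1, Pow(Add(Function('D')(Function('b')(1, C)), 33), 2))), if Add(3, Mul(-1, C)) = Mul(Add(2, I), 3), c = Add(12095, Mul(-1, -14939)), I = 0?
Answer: 25945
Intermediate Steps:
c = 27034 (c = Add(12095, 14939) = 27034)
C = -3 (C = Add(3, Mul(-1, Mul(Add(2, 0), 3))) = Add(3, Mul(-1, Mul(2, 3))) = Add(3, Mul(-1, 6)) = Add(3, -6) = -3)
Function('b')(x, l) = Mul(-1, l) (Function('b')(x, l) = Add(2, Add(-2, Mul(-1, l))) = Mul(-1, l))
Function('D')(X) = 0
Add(c, Mul(-1, Pow(Add(Function('D')(Function('b')(1, C)), 33), 2))) = Add(27034, Mul(-1, Pow(Add(0, 33), 2))) = Add(27034, Mul(-1, Pow(33, 2))) = Add(27034, Mul(-1, 1089)) = Add(27034, -1089) = 25945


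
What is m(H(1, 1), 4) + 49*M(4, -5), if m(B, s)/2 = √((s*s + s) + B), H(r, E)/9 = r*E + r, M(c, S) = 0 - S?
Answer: 245 + 2*√38 ≈ 257.33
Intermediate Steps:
M(c, S) = -S
H(r, E) = 9*r + 9*E*r (H(r, E) = 9*(r*E + r) = 9*(E*r + r) = 9*(r + E*r) = 9*r + 9*E*r)
m(B, s) = 2*√(B + s + s²) (m(B, s) = 2*√((s*s + s) + B) = 2*√((s² + s) + B) = 2*√((s + s²) + B) = 2*√(B + s + s²))
m(H(1, 1), 4) + 49*M(4, -5) = 2*√(9*1*(1 + 1) + 4 + 4²) + 49*(-1*(-5)) = 2*√(9*1*2 + 4 + 16) + 49*5 = 2*√(18 + 4 + 16) + 245 = 2*√38 + 245 = 245 + 2*√38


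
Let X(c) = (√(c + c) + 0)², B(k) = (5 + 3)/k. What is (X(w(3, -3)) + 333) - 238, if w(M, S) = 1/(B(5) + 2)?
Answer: 860/9 ≈ 95.556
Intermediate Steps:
B(k) = 8/k
w(M, S) = 5/18 (w(M, S) = 1/(8/5 + 2) = 1/(18/5) = 5/18)
X(c) = 2*c (X(c) = (√(2*c) + 0)² = (√2*√c + 0)² = (√2*√c)² = 2*c)
(X(w(3, -3)) + 333) - 238 = (2*(5/18) + 333) - 238 = (5/9 + 333) - 238 = 3002/9 - 238 = 860/9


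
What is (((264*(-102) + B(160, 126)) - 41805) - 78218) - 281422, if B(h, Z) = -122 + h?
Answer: -428335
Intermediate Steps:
(((264*(-102) + B(160, 126)) - 41805) - 78218) - 281422 = (((264*(-102) + (-122 + 160)) - 41805) - 78218) - 281422 = (((-26928 + 38) - 41805) - 78218) - 281422 = ((-26890 - 41805) - 78218) - 281422 = (-68695 - 78218) - 281422 = -146913 - 281422 = -428335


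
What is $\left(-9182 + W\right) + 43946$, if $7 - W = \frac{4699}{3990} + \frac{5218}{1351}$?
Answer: $\frac{26772222803}{770070} \approx 34766.0$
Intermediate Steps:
$W = \frac{1509323}{770070}$ ($W = 7 - \left(\frac{4699}{3990} + \frac{5218}{1351}\right) = 7 - \frac{3881167}{770070} = \frac{1509323}{770070} \approx 1.96$)
$\left(-9182 + W\right) + 43946 = \left(-9182 + \frac{1509323}{770070}\right) + 43946 = - \frac{7069273417}{770070} + 43946 = \frac{26772222803}{770070}$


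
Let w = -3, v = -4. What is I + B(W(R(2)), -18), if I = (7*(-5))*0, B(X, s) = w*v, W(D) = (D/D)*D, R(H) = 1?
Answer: 12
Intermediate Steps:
W(D) = D (W(D) = 1*D = D)
B(X, s) = 12 (B(X, s) = -3*(-4) = 12)
I = 0 (I = -35*0 = 0)
I + B(W(R(2)), -18) = 0 + 12 = 12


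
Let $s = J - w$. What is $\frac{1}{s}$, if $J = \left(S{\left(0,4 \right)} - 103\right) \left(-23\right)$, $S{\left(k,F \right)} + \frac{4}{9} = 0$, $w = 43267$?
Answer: $- \frac{9}{367990} \approx -2.4457 \cdot 10^{-5}$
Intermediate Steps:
$S{\left(k,F \right)} = - \frac{4}{9}$ ($S{\left(k,F \right)} = - \frac{4}{9} + 0 = - \frac{4}{9}$)
$J = \frac{21413}{9}$ ($J = \left(- \frac{4}{9} - 103\right) \left(-23\right) = \left(- \frac{931}{9}\right) \left(-23\right) = \frac{21413}{9} \approx 2379.2$)
$s = - \frac{367990}{9}$ ($s = \frac{21413}{9} - 43267 = - \frac{367990}{9} \approx -40888.0$)
$\frac{1}{s} = \frac{1}{- \frac{367990}{9}} = - \frac{9}{367990}$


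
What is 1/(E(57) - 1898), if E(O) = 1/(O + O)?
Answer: -114/216371 ≈ -0.00052687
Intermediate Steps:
E(O) = 1/(2*O)
1/(E(57) - 1898) = 1/((1/2)/57 - 1898) = 1/((1/2)*(1/57) - 1898) = 1/(1/114 - 1898) = 1/(-216371/114) = -114/216371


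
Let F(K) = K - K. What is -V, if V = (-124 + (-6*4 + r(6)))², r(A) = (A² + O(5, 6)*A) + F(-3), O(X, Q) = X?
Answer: -6724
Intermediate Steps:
F(K) = 0
r(A) = A² + 5*A (r(A) = (A² + 5*A) + 0 = A² + 5*A)
V = 6724 (V = (-124 + (-6*4 + 6*(5 + 6)))² = (-124 + (-24 + 6*11))² = (-124 + (-24 + 66))² = (-124 + 42)² = (-82)² = 6724)
-V = -1*6724 = -6724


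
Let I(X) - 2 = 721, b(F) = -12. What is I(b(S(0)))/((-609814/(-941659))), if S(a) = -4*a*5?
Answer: 680819457/609814 ≈ 1116.4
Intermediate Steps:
S(a) = -20*a
I(X) = 723 (I(X) = 2 + 721 = 723)
I(b(S(0)))/((-609814/(-941659))) = 723/((-609814/(-941659))) = 723/((-609814*(-1/941659))) = 723/(609814/941659) = 723*(941659/609814) = 680819457/609814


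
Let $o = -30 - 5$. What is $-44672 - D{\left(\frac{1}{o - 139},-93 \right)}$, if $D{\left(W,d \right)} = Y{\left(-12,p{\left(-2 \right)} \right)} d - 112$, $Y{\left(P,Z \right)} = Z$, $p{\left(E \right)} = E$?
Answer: $-44746$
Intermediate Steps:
$o = -35$
$D{\left(W,d \right)} = -112 - 2 d$ ($D{\left(W,d \right)} = - 2 d - 112 = -112 - 2 d$)
$-44672 - D{\left(\frac{1}{o - 139},-93 \right)} = -44672 - \left(-112 - -186\right) = -44672 - \left(-112 + 186\right) = -44672 - 74 = -44746$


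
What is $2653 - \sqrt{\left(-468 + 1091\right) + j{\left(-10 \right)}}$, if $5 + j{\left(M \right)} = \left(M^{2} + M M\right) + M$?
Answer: $2653 - 2 \sqrt{202} \approx 2624.6$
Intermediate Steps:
$j{\left(M \right)} = -5 + M + 2 M^{2}$ ($j{\left(M \right)} = -5 + \left(\left(M^{2} + M M\right) + M\right) = -5 + \left(\left(M^{2} + M^{2}\right) + M\right) = -5 + \left(2 M^{2} + M\right) = -5 + \left(M + 2 M^{2}\right) = -5 + M + 2 M^{2}$)
$2653 - \sqrt{\left(-468 + 1091\right) + j{\left(-10 \right)}} = 2653 - \sqrt{\left(-468 + 1091\right) - \left(15 - 200\right)} = 2653 - \sqrt{623 - -185} = 2653 - \sqrt{623 + 185} = 2653 - \sqrt{808} = 2653 - 2 \sqrt{202}$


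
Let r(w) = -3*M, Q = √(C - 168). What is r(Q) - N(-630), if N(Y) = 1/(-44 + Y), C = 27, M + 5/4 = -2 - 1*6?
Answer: 37409/1348 ≈ 27.751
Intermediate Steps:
M = -37/4 (M = -5/4 + (-2 - 1*6) = -5/4 + (-2 - 6) = -5/4 - 8 = -37/4 ≈ -9.2500)
Q = I*√141 (Q = √(27 - 168) = √(-141) = I*√141 ≈ 11.874*I)
r(w) = 111/4 (r(w) = -3*(-37/4) = 111/4)
r(Q) - N(-630) = 111/4 - 1/(-44 - 630) = 111/4 - 1/(-674) = 111/4 - 1*(-1/674) = 111/4 + 1/674 = 37409/1348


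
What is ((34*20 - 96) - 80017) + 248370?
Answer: 168937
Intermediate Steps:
((34*20 - 96) - 80017) + 248370 = ((680 - 96) - 80017) + 248370 = (584 - 80017) + 248370 = -79433 + 248370 = 168937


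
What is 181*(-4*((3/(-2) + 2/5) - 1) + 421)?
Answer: 388607/5 ≈ 77721.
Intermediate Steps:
181*(-4*((3/(-2) + 2/5) - 1) + 421) = 181*(-4*((3*(-1/2) + 2*(1/5)) - 1) + 421) = 181*(-4*((-3/2 + 2/5) - 1) + 421) = 181*(-4*(-11/10 - 1) + 421) = 181*(-4*(-21/10) + 421) = 181*(42/5 + 421) = 181*(2147/5) = 388607/5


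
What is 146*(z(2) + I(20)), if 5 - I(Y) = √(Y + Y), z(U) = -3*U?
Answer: -146 - 292*√10 ≈ -1069.4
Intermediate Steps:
I(Y) = 5 - √2*√Y (I(Y) = 5 - √(Y + Y) = 5 - √(2*Y) = 5 - √2*√Y)
146*(z(2) + I(20)) = 146*(-3*2 + (5 - √2*√20)) = 146*(-6 + (5 - √2*2*√5)) = 146*(-6 + (5 - 2*√10)) = 146*(-1 - 2*√10) = -146 - 292*√10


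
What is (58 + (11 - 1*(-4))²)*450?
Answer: 127350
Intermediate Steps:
(58 + (11 - 1*(-4))²)*450 = (58 + (11 + 4)²)*450 = (58 + 15²)*450 = (58 + 225)*450 = 283*450 = 127350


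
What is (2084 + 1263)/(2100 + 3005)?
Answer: 3347/5105 ≈ 0.65563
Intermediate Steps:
(2084 + 1263)/(2100 + 3005) = 3347/5105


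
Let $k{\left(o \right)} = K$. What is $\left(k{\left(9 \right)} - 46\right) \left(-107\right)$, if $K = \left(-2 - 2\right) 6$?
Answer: $7490$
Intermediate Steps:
$K = -24$ ($K = \left(-4\right) 6 = -24$)
$k{\left(o \right)} = -24$
$\left(k{\left(9 \right)} - 46\right) \left(-107\right) = \left(-24 - 46\right) \left(-107\right) = \left(-70\right) \left(-107\right) = 7490$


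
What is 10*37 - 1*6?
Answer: 364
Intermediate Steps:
10*37 - 1*6 = 370 - 6 = 364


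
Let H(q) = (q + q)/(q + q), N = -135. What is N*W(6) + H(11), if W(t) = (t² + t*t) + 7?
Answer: -10664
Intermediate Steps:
W(t) = 7 + 2*t² (W(t) = (t² + t²) + 7 = 2*t² + 7 = 7 + 2*t²)
H(q) = 1 (H(q) = (2*q)/((2*q)) = (2*q)*(1/(2*q)) = 1)
N*W(6) + H(11) = -135*(7 + 2*6²) + 1 = -135*(7 + 2*36) + 1 = -135*(7 + 72) + 1 = -135*79 + 1 = -10665 + 1 = -10664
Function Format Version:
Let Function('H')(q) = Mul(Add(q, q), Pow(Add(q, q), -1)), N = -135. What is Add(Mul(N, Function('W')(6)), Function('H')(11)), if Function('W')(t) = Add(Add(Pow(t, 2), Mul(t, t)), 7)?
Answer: -10664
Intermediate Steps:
Function('W')(t) = Add(7, Mul(2, Pow(t, 2))) (Function('W')(t) = Add(Add(Pow(t, 2), Pow(t, 2)), 7) = Add(Mul(2, Pow(t, 2)), 7) = Add(7, Mul(2, Pow(t, 2))))
Function('H')(q) = 1 (Function('H')(q) = Mul(Mul(2, q), Pow(Mul(2, q), -1)) = Mul(Mul(2, q), Mul(Rational(1, 2), Pow(q, -1))) = 1)
Add(Mul(N, Function('W')(6)), Function('H')(11)) = Add(Mul(-135, Add(7, Mul(2, Pow(6, 2)))), 1) = Add(Mul(-135, Add(7, Mul(2, 36))), 1) = Add(Mul(-135, Add(7, 72)), 1) = Add(Mul(-135, 79), 1) = Add(-10665, 1) = -10664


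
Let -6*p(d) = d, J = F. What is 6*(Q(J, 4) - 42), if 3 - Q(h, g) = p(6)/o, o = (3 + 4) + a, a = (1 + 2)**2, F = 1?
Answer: -1869/8 ≈ -233.63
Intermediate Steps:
J = 1
p(d) = -d/6
a = 9 (a = 3**2 = 9)
o = 16 (o = (3 + 4) + 9 = 7 + 9 = 16)
Q(h, g) = 49/16 (Q(h, g) = 3 - (-1/6*6)/16 = 3 - (-1)/16 = 3 - 1*(-1/16) = 3 + 1/16 = 49/16)
6*(Q(J, 4) - 42) = 6*(49/16 - 42) = 6*(-623/16) = -1869/8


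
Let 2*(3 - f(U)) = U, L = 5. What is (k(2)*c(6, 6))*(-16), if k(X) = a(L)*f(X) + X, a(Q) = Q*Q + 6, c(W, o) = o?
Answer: -6144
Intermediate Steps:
f(U) = 3 - U/2
a(Q) = 6 + Q**2 (a(Q) = Q**2 + 6 = 6 + Q**2)
k(X) = 93 - 29*X/2 (k(X) = (6 + 5**2)*(3 - X/2) + X = (6 + 25)*(3 - X/2) + X = 31*(3 - X/2) + X = (93 - 31*X/2) + X = 93 - 29*X/2)
(k(2)*c(6, 6))*(-16) = ((93 - 29/2*2)*6)*(-16) = ((93 - 29)*6)*(-16) = (64*6)*(-16) = 384*(-16) = -6144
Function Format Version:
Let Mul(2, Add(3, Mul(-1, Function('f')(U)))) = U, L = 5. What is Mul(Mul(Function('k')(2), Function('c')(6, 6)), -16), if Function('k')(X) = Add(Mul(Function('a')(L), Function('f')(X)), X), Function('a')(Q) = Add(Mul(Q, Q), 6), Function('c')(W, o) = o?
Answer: -6144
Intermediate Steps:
Function('f')(U) = Add(3, Mul(Rational(-1, 2), U))
Function('a')(Q) = Add(6, Pow(Q, 2)) (Function('a')(Q) = Add(Pow(Q, 2), 6) = Add(6, Pow(Q, 2)))
Function('k')(X) = Add(93, Mul(Rational(-29, 2), X)) (Function('k')(X) = Add(Mul(Add(6, Pow(5, 2)), Add(3, Mul(Rational(-1, 2), X))), X) = Add(Mul(Add(6, 25), Add(3, Mul(Rational(-1, 2), X))), X) = Add(Mul(31, Add(3, Mul(Rational(-1, 2), X))), X) = Add(Add(93, Mul(Rational(-31, 2), X)), X) = Add(93, Mul(Rational(-29, 2), X)))
Mul(Mul(Function('k')(2), Function('c')(6, 6)), -16) = Mul(Mul(Add(93, Mul(Rational(-29, 2), 2)), 6), -16) = Mul(Mul(Add(93, -29), 6), -16) = Mul(Mul(64, 6), -16) = Mul(384, -16) = -6144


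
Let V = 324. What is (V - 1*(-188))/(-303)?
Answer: -512/303 ≈ -1.6898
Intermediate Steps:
(V - 1*(-188))/(-303) = (324 - 1*(-188))/(-303) = (324 + 188)*(-1/303) = 512*(-1/303) = -512/303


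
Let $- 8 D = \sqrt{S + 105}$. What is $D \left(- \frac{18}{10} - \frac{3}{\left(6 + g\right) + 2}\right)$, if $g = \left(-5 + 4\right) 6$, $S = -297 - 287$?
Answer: $\frac{33 i \sqrt{479}}{80} \approx 9.028 i$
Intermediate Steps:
$S = -584$ ($S = -297 - 287 = -584$)
$g = -6$ ($g = \left(-1\right) 6 = -6$)
$D = - \frac{i \sqrt{479}}{8}$ ($D = - \frac{\sqrt{-584 + 105}}{8} = - \frac{\sqrt{-479}}{8} = - \frac{i \sqrt{479}}{8} \approx - 2.7358 i$)
$D \left(- \frac{18}{10} - \frac{3}{\left(6 + g\right) + 2}\right) = - \frac{i \sqrt{479}}{8} \left(- \frac{18}{10} - \frac{3}{\left(6 - 6\right) + 2}\right) = - \frac{i \sqrt{479}}{8} \left(\left(-18\right) \frac{1}{10} - \frac{3}{0 + 2}\right) = - \frac{i \sqrt{479}}{8} \left(- \frac{9}{5} - \frac{3}{2}\right) = - \frac{i \sqrt{479}}{8} \left(- \frac{33}{10}\right) = \frac{33 i \sqrt{479}}{80}$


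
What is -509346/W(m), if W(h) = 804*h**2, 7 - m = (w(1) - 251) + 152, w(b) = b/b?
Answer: -28297/492450 ≈ -0.057462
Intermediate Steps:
w(b) = 1
m = 105 (m = 7 - ((1 - 251) + 152) = 7 - (-250 + 152) = 7 - 1*(-98) = 7 + 98 = 105)
-509346/W(m) = -509346/(804*105**2) = -509346/(804*11025) = -509346/8864100 = -509346*1/8864100 = -28297/492450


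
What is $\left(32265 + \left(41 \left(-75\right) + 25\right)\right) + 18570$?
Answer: $47785$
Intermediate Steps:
$\left(32265 + \left(41 \left(-75\right) + 25\right)\right) + 18570 = \left(32265 + \left(-3075 + 25\right)\right) + 18570 = \left(32265 - 3050\right) + 18570 = 29215 + 18570 = 47785$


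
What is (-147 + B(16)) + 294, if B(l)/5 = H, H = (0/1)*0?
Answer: 147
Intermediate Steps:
H = 0 (H = (0*1)*0 = 0*0 = 0)
B(l) = 0 (B(l) = 5*0 = 0)
(-147 + B(16)) + 294 = (-147 + 0) + 294 = -147 + 294 = 147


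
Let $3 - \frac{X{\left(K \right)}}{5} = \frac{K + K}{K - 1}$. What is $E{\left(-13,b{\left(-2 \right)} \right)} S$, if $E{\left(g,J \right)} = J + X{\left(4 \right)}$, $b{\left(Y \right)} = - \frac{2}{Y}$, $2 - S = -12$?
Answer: $\frac{112}{3} \approx 37.333$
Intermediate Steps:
$X{\left(K \right)} = 15 - \frac{10 K}{-1 + K}$ ($X{\left(K \right)} = 15 - 5 \frac{K + K}{K - 1} = 15 - 5 \frac{2 K}{-1 + K} = 15 - \frac{10 K}{-1 + K}$)
$S = 14$ ($S = 2 - -12 = 2 + 12 = 14$)
$E{\left(g,J \right)} = \frac{5}{3} + J$ ($E{\left(g,J \right)} = J + \frac{5 \left(-3 + 4\right)}{-1 + 4} = J + 5 \cdot \frac{1}{3} \cdot 1 = J + \frac{5}{3} = \frac{5}{3} + J$)
$E{\left(-13,b{\left(-2 \right)} \right)} S = \left(\frac{5}{3} - \frac{2}{-2}\right) 14 = \left(\frac{5}{3} - -1\right) 14 = \left(\frac{5}{3} + 1\right) 14 = \frac{8}{3} \cdot 14 = \frac{112}{3}$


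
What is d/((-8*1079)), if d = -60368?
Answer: 7546/1079 ≈ 6.9935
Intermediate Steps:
d/((-8*1079)) = -60368/((-8*1079)) = -60368/(-8632) = -60368*(-1/8632) = 7546/1079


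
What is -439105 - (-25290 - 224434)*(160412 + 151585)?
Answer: 77912699723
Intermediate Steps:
-439105 - (-25290 - 224434)*(160412 + 151585) = -439105 - (-249724)*311997 = -439105 - 1*(-77913138828) = -439105 + 77913138828 = 77912699723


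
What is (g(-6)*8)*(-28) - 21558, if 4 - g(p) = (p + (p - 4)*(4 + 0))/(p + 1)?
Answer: -101966/5 ≈ -20393.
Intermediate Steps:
g(p) = 4 - (-16 + 5*p)/(1 + p) (g(p) = 4 - (p + (p - 4)*(4 + 0))/(p + 1) = 4 - (p + (-4 + p)*4)/(1 + p) = 4 - (p + (-16 + 4*p))/(1 + p) = 4 - (-16 + 5*p)/(1 + p))
(g(-6)*8)*(-28) - 21558 = (((20 - 1*(-6))/(1 - 6))*8)*(-28) - 21558 = (((20 + 6)/(-5))*8)*(-28) - 21558 = (-⅕*26*8)*(-28) - 21558 = -26/5*8*(-28) - 21558 = -208/5*(-28) - 21558 = 5824/5 - 21558 = -101966/5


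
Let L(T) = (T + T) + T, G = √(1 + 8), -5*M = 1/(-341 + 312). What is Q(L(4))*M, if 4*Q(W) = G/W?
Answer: 1/2320 ≈ 0.00043103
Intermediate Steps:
M = 1/145 (M = -1/(5*(-341 + 312)) = -⅕/(-29) = -⅕*(-1/29) = 1/145 ≈ 0.0068966)
G = 3 (G = √9 = 3)
L(T) = 3*T (L(T) = 2*T + T = 3*T)
Q(W) = 3/(4*W) (Q(W) = (3/W)/4 = 3/(4*W))
Q(L(4))*M = (3/(4*((3*4))))*(1/145) = ((¾)/12)*(1/145) = ((¾)*(1/12))*(1/145) = (1/16)*(1/145) = 1/2320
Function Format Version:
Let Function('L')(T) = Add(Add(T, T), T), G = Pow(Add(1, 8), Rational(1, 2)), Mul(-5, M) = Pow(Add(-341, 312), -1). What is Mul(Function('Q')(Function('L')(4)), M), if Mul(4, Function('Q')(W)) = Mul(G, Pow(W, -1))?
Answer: Rational(1, 2320) ≈ 0.00043103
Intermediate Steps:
M = Rational(1, 145) (M = Mul(Rational(-1, 5), Pow(Add(-341, 312), -1)) = Mul(Rational(-1, 5), Pow(-29, -1)) = Mul(Rational(-1, 5), Rational(-1, 29)) = Rational(1, 145) ≈ 0.0068966)
G = 3 (G = Pow(9, Rational(1, 2)) = 3)
Function('L')(T) = Mul(3, T) (Function('L')(T) = Add(Mul(2, T), T) = Mul(3, T))
Function('Q')(W) = Mul(Rational(3, 4), Pow(W, -1)) (Function('Q')(W) = Mul(Rational(1, 4), Mul(3, Pow(W, -1))) = Mul(Rational(3, 4), Pow(W, -1)))
Mul(Function('Q')(Function('L')(4)), M) = Mul(Mul(Rational(3, 4), Pow(Mul(3, 4), -1)), Rational(1, 145)) = Mul(Mul(Rational(3, 4), Pow(12, -1)), Rational(1, 145)) = Mul(Mul(Rational(3, 4), Rational(1, 12)), Rational(1, 145)) = Mul(Rational(1, 16), Rational(1, 145)) = Rational(1, 2320)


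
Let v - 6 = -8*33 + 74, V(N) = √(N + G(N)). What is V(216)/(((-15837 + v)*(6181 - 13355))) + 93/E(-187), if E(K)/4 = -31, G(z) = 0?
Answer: -¾ + 3*√6/57467327 ≈ -0.75000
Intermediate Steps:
E(K) = -124 (E(K) = 4*(-31) = -124)
V(N) = √N (V(N) = √(N + 0) = √N)
v = -184 (v = 6 + (-8*33 + 74) = 6 + (-264 + 74) = 6 - 190 = -184)
V(216)/(((-15837 + v)*(6181 - 13355))) + 93/E(-187) = √216/(((-15837 - 184)*(6181 - 13355))) + 93/(-124) = (6*√6)/((-16021*(-7174))) + 93*(-1/124) = (6*√6)/114934654 - ¾ = (6*√6)*(1/114934654) - ¾ = 3*√6/57467327 - ¾ = -¾ + 3*√6/57467327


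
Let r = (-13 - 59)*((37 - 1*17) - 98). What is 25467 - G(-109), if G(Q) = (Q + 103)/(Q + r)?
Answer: 140246775/5507 ≈ 25467.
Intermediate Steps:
r = 5616 (r = -72*((37 - 17) - 98) = -72*(20 - 98) = -72*(-78) = 5616)
G(Q) = (103 + Q)/(5616 + Q) (G(Q) = (Q + 103)/(Q + 5616) = (103 + Q)/(5616 + Q))
25467 - G(-109) = 25467 - (103 - 109)/(5616 - 109) = 25467 - (-6)/5507 = 25467 - 1*(-6/5507) = 25467 + 6/5507 = 140246775/5507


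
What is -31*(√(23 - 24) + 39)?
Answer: -1209 - 31*I ≈ -1209.0 - 31.0*I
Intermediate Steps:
-31*(√(23 - 24) + 39) = -31*(√(-1) + 39) = -31*(I + 39) = -31*(39 + I) = -1209 - 31*I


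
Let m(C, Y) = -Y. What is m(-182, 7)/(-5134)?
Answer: 7/5134 ≈ 0.0013635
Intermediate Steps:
m(-182, 7)/(-5134) = -1*7/(-5134) = -7*(-1/5134) = 7/5134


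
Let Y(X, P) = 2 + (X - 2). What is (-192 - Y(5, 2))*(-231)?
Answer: 45507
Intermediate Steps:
Y(X, P) = X (Y(X, P) = 2 + (-2 + X) = X)
(-192 - Y(5, 2))*(-231) = (-192 - 1*5)*(-231) = (-192 - 5)*(-231) = -197*(-231) = 45507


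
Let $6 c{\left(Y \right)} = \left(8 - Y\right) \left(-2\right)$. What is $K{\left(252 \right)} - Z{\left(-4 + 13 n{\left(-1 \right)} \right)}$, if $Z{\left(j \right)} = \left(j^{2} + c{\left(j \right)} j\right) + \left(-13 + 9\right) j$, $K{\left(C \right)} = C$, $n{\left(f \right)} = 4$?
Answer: $-2500$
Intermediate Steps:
$c{\left(Y \right)} = - \frac{8}{3} + \frac{Y}{3}$ ($c{\left(Y \right)} = \frac{\left(8 - Y\right) \left(-2\right)}{6} = \frac{-16 + 2 Y}{6} = - \frac{8}{3} + \frac{Y}{3}$)
$Z{\left(j \right)} = j^{2} - 4 j + j \left(- \frac{8}{3} + \frac{j}{3}\right)$ ($Z{\left(j \right)} = \left(j^{2} + \left(- \frac{8}{3} + \frac{j}{3}\right) j\right) + \left(-13 + 9\right) j = \left(j^{2} + j \left(- \frac{8}{3} + \frac{j}{3}\right)\right) - 4 j = j^{2} - 4 j + j \left(- \frac{8}{3} + \frac{j}{3}\right)$)
$K{\left(252 \right)} - Z{\left(-4 + 13 n{\left(-1 \right)} \right)} = 252 - \frac{4 \left(-4 + 13 \cdot 4\right) \left(-5 + \left(-4 + 13 \cdot 4\right)\right)}{3} = 252 - \frac{4 \left(-4 + 52\right) \left(-5 + \left(-4 + 52\right)\right)}{3} = 252 - \frac{4}{3} \cdot 48 \left(-5 + 48\right) = 252 - \frac{4}{3} \cdot 48 \cdot 43 = 252 - 2752 = -2500$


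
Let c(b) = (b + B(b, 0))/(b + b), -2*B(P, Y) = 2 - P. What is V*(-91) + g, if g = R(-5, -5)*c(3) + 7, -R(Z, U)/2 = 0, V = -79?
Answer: 7196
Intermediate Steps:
R(Z, U) = 0 (R(Z, U) = -2*0 = 0)
B(P, Y) = -1 + P/2 (B(P, Y) = -(2 - P)/2 = -1 + P/2)
c(b) = (-1 + 3*b/2)/(2*b) (c(b) = (b + (-1 + b/2))/(b + b) = (-1 + 3*b/2)/((2*b)) = (-1 + 3*b/2)*(1/(2*b)) = (-1 + 3*b/2)/(2*b))
g = 7 (g = 0*((1/4)*(-2 + 3*3)/3) + 7 = 0*((1/4)*(1/3)*(-2 + 9)) + 7 = 0*((1/4)*(1/3)*7) + 7 = 0*(7/12) + 7 = 0 + 7 = 7)
V*(-91) + g = -79*(-91) + 7 = 7189 + 7 = 7196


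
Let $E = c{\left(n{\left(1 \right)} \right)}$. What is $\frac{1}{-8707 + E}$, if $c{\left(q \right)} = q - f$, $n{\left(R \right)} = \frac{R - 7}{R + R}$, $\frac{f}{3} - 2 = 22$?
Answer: $- \frac{1}{8782} \approx -0.00011387$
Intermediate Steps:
$f = 72$ ($f = 6 + 3 \cdot 22 = 6 + 66 = 72$)
$n{\left(R \right)} = \frac{-7 + R}{2 R}$
$c{\left(q \right)} = -72 + q$ ($c{\left(q \right)} = q - 72 = -72 + q$)
$E = -75$ ($E = -72 + \frac{-7 + 1}{2 \cdot 1} = -72 + \frac{1}{2} \cdot 1 \left(-6\right) = -72 - 3 = -75$)
$\frac{1}{-8707 + E} = \frac{1}{-8707 - 75} = \frac{1}{-8782} = - \frac{1}{8782}$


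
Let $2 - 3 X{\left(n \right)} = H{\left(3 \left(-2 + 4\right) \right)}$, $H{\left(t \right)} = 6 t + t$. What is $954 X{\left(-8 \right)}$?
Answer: $-12720$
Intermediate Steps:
$H{\left(t \right)} = 7 t$
$X{\left(n \right)} = - \frac{40}{3}$ ($X{\left(n \right)} = \frac{2}{3} - \frac{7 \cdot 3 \left(-2 + 4\right)}{3} = \frac{2}{3} - \frac{7 \cdot 3 \cdot 2}{3} = \frac{2}{3} - \frac{7 \cdot 6}{3} = \frac{2}{3} - 14 = - \frac{40}{3}$)
$954 X{\left(-8 \right)} = 954 \left(- \frac{40}{3}\right) = -12720$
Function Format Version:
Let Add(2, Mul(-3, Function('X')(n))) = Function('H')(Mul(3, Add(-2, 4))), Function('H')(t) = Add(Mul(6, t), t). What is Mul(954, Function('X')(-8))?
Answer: -12720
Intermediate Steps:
Function('H')(t) = Mul(7, t)
Function('X')(n) = Rational(-40, 3) (Function('X')(n) = Add(Rational(2, 3), Mul(Rational(-1, 3), Mul(7, Mul(3, Add(-2, 4))))) = Add(Rational(2, 3), Mul(Rational(-1, 3), Mul(7, Mul(3, 2)))) = Add(Rational(2, 3), Mul(Rational(-1, 3), Mul(7, 6))) = Add(Rational(2, 3), Mul(Rational(-1, 3), 42)) = Add(Rational(2, 3), -14) = Rational(-40, 3))
Mul(954, Function('X')(-8)) = Mul(954, Rational(-40, 3)) = -12720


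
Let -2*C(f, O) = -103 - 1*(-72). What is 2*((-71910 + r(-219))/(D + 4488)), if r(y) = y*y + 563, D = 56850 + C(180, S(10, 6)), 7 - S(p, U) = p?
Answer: -93544/122707 ≈ -0.76234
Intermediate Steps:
S(p, U) = 7 - p
C(f, O) = 31/2 (C(f, O) = -(-103 - 1*(-72))/2 = -(-103 + 72)/2 = -½*(-31) = 31/2)
D = 113731/2 (D = 56850 + 31/2 = 113731/2 ≈ 56866.)
r(y) = 563 + y² (r(y) = y² + 563 = 563 + y²)
2*((-71910 + r(-219))/(D + 4488)) = 2*((-71910 + (563 + (-219)²))/(113731/2 + 4488)) = 2*((-71910 + (563 + 47961))/(122707/2)) = 2*((-71910 + 48524)*(2/122707)) = 2*(-23386*2/122707) = 2*(-46772/122707) = -93544/122707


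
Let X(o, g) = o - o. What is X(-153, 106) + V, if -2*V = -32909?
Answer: 32909/2 ≈ 16455.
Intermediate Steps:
X(o, g) = 0
V = 32909/2 (V = -½*(-32909) = 32909/2 ≈ 16455.)
X(-153, 106) + V = 0 + 32909/2 = 32909/2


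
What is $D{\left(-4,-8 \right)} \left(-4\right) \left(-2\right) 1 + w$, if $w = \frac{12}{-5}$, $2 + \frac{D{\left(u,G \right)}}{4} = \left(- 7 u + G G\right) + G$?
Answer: $\frac{13108}{5} \approx 2621.6$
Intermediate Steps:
$D{\left(u,G \right)} = -8 - 28 u + 4 G + 4 G^{2}$ ($D{\left(u,G \right)} = -8 + 4 \left(\left(- 7 u + G G\right) + G\right) = -8 + 4 \left(\left(- 7 u + G^{2}\right) + G\right) = -8 + 4 \left(\left(G^{2} - 7 u\right) + G\right) = -8 + 4 \left(G + G^{2} - 7 u\right) = -8 + \left(- 28 u + 4 G + 4 G^{2}\right) = -8 - 28 u + 4 G + 4 G^{2}$)
$w = - \frac{12}{5}$ ($w = 12 \left(- \frac{1}{5}\right) = - \frac{12}{5} \approx -2.4$)
$D{\left(-4,-8 \right)} \left(-4\right) \left(-2\right) 1 + w = \left(-8 - -112 + 4 \left(-8\right) + 4 \left(-8\right)^{2}\right) \left(-4\right) \left(-2\right) 1 - \frac{12}{5} = \left(-8 + 112 - 32 + 4 \cdot 64\right) 8 \cdot 1 - \frac{12}{5} = \left(-8 + 112 - 32 + 256\right) 8 - \frac{12}{5} = 328 \cdot 8 - \frac{12}{5} = 2624 - \frac{12}{5} = \frac{13108}{5}$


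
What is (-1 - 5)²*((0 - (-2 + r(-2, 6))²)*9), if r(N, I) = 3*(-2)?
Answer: -20736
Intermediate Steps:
r(N, I) = -6
(-1 - 5)²*((0 - (-2 + r(-2, 6))²)*9) = (-1 - 5)²*((0 - (-2 - 6)²)*9) = (-6)²*((0 - 1*(-8)²)*9) = 36*((0 - 1*64)*9) = 36*((0 - 64)*9) = 36*(-64*9) = 36*(-576) = -20736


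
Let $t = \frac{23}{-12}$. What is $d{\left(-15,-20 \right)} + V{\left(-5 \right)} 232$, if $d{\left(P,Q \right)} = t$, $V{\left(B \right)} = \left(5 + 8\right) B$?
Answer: $- \frac{180983}{12} \approx -15082.0$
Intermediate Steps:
$V{\left(B \right)} = 13 B$
$t = - \frac{23}{12}$ ($t = 23 \left(- \frac{1}{12}\right) = - \frac{23}{12} \approx -1.9167$)
$d{\left(P,Q \right)} = - \frac{23}{12}$
$d{\left(-15,-20 \right)} + V{\left(-5 \right)} 232 = - \frac{23}{12} + 13 \left(-5\right) 232 = - \frac{23}{12} - 15080 = - \frac{180983}{12}$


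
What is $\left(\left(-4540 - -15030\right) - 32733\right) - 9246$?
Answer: $-31489$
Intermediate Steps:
$\left(\left(-4540 - -15030\right) - 32733\right) - 9246 = \left(\left(-4540 + 15030\right) - 32733\right) - 9246 = \left(10490 - 32733\right) - 9246 = -22243 - 9246 = -31489$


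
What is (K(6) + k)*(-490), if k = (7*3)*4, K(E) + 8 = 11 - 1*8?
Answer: -38710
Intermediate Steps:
K(E) = -5 (K(E) = -8 + (11 - 1*8) = -8 + (11 - 8) = -8 + 3 = -5)
k = 84 (k = 21*4 = 84)
(K(6) + k)*(-490) = (-5 + 84)*(-490) = 79*(-490) = -38710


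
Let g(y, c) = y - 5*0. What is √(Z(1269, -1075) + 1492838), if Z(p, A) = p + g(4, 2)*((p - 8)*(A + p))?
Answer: √2472643 ≈ 1572.5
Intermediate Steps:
g(y, c) = y (g(y, c) = y + 0 = y)
Z(p, A) = p + 4*(-8 + p)*(A + p) (Z(p, A) = p + 4*((p - 8)*(A + p)) = p + 4*((-8 + p)*(A + p)) = p + 4*(-8 + p)*(A + p))
√(Z(1269, -1075) + 1492838) = √((-32*(-1075) - 31*1269 + 4*1269² + 4*(-1075)*1269) + 1492838) = √((34400 - 39339 + 4*1610361 - 5456700) + 1492838) = √((34400 - 39339 + 6441444 - 5456700) + 1492838) = √(979805 + 1492838) = √2472643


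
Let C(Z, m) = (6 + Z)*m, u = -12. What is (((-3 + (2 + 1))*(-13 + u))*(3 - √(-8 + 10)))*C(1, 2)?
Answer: 0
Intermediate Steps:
C(Z, m) = m*(6 + Z)
(((-3 + (2 + 1))*(-13 + u))*(3 - √(-8 + 10)))*C(1, 2) = (((-3 + (2 + 1))*(-13 - 12))*(3 - √(-8 + 10)))*(2*(6 + 1)) = (((-3 + 3)*(-25))*(3 - √2))*(2*7) = ((0*(-25))*(3 - √2))*14 = (0*(3 - √2))*14 = 0*14 = 0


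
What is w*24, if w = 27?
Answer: 648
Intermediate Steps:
w*24 = 27*24 = 648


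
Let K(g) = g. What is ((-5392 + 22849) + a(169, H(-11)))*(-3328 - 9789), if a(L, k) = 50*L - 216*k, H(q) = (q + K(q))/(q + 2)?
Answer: -332896343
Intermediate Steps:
H(q) = 2*q/(2 + q) (H(q) = (q + q)/(q + 2) = (2*q)/(2 + q) = 2*q/(2 + q))
a(L, k) = -216*k + 50*L
((-5392 + 22849) + a(169, H(-11)))*(-3328 - 9789) = ((-5392 + 22849) + (-432*(-11)/(2 - 11) + 50*169))*(-3328 - 9789) = (17457 + (-432*(-11)/(-9) + 8450))*(-13117) = (17457 + (-432*(-11)*(-1)/9 + 8450))*(-13117) = (17457 + (-216*22/9 + 8450))*(-13117) = (17457 + (-528 + 8450))*(-13117) = (17457 + 7922)*(-13117) = 25379*(-13117) = -332896343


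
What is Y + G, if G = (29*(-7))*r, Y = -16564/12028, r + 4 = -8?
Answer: 7320911/3007 ≈ 2434.6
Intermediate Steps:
r = -12 (r = -4 - 8 = -12)
Y = -4141/3007 (Y = -16564*1/12028 = -4141/3007 ≈ -1.3771)
G = 2436 (G = (29*(-7))*(-12) = -203*(-12) = 2436)
Y + G = -4141/3007 + 2436 = 7320911/3007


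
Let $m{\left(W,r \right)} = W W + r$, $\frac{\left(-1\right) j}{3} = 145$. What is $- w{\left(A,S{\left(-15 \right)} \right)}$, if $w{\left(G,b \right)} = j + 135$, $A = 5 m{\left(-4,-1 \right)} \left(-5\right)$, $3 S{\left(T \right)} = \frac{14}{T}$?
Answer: $300$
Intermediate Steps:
$j = -435$ ($j = \left(-3\right) 145 = -435$)
$m{\left(W,r \right)} = r + W^{2}$ ($m{\left(W,r \right)} = W^{2} + r = r + W^{2}$)
$S{\left(T \right)} = \frac{14}{3 T}$ ($S{\left(T \right)} = \frac{14 \frac{1}{T}}{3} = \frac{14}{3 T}$)
$A = -375$ ($A = 5 \left(-1 + \left(-4\right)^{2}\right) \left(-5\right) = 5 \left(-1 + 16\right) \left(-5\right) = 5 \cdot 15 \left(-5\right) = 75 \left(-5\right) = -375$)
$w{\left(G,b \right)} = -300$ ($w{\left(G,b \right)} = -435 + 135 = -300$)
$- w{\left(A,S{\left(-15 \right)} \right)} = \left(-1\right) \left(-300\right) = 300$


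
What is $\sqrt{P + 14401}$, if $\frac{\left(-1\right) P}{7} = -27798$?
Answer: $\sqrt{208987} \approx 457.15$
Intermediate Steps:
$P = 194586$ ($P = \left(-7\right) \left(-27798\right) = 194586$)
$\sqrt{P + 14401} = \sqrt{194586 + 14401} = \sqrt{208987}$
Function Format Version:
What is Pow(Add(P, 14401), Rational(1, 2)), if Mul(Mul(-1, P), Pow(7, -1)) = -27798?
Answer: Pow(208987, Rational(1, 2)) ≈ 457.15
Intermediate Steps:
P = 194586 (P = Mul(-7, -27798) = 194586)
Pow(Add(P, 14401), Rational(1, 2)) = Pow(Add(194586, 14401), Rational(1, 2)) = Pow(208987, Rational(1, 2))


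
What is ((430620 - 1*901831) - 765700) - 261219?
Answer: -1498130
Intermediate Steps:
((430620 - 1*901831) - 765700) - 261219 = ((430620 - 901831) - 765700) - 261219 = (-471211 - 765700) - 261219 = -1236911 - 261219 = -1498130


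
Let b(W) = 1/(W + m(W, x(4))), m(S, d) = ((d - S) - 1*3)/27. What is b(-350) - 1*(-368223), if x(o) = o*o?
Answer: 1115347458/3029 ≈ 3.6822e+5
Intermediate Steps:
x(o) = o**2
m(S, d) = -1/9 - S/27 + d/27 (m(S, d) = ((d - S) - 3)*(1/27) = (-3 + d - S)*(1/27) = -1/9 - S/27 + d/27)
b(W) = 1/(13/27 + 26*W/27) (b(W) = 1/(W + (-1/9 - W/27 + (1/27)*4**2)) = 1/(W + (-1/9 - W/27 + (1/27)*16)) = 1/(W + (-1/9 - W/27 + 16/27)) = 1/(W + (13/27 - W/27)) = 1/(13/27 + 26*W/27))
b(-350) - 1*(-368223) = 27/(13*(1 + 2*(-350))) - 1*(-368223) = 27/(13*(1 - 700)) + 368223 = (27/13)/(-699) + 368223 = (27/13)*(-1/699) + 368223 = -9/3029 + 368223 = 1115347458/3029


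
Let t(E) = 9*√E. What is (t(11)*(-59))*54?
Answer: -28674*√11 ≈ -95101.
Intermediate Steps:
(t(11)*(-59))*54 = ((9*√11)*(-59))*54 = -531*√11*54 = -28674*√11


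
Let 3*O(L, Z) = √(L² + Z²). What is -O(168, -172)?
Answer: -4*√3613/3 ≈ -80.144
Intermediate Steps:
O(L, Z) = √(L² + Z²)/3
-O(168, -172) = -√(168² + (-172)²)/3 = -√(28224 + 29584)/3 = -√57808/3 = -4*√3613/3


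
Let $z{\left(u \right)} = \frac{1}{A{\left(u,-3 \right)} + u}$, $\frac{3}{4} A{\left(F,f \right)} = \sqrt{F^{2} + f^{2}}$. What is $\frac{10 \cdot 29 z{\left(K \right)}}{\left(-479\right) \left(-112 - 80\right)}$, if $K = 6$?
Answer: $- \frac{145}{337216} + \frac{145 \sqrt{5}}{505824} \approx 0.000211$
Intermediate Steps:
$A{\left(F,f \right)} = \frac{4 \sqrt{F^{2} + f^{2}}}{3}$
$z{\left(u \right)} = \frac{1}{u + \frac{4 \sqrt{9 + u^{2}}}{3}}$ ($z{\left(u \right)} = \frac{1}{\frac{4 \sqrt{u^{2} + \left(-3\right)^{2}}}{3} + u} = \frac{1}{\frac{4 \sqrt{u^{2} + 9}}{3} + u} = \frac{1}{\frac{4 \sqrt{9 + u^{2}}}{3} + u} = \frac{1}{u + \frac{4 \sqrt{9 + u^{2}}}{3}}$)
$\frac{10 \cdot 29 z{\left(K \right)}}{\left(-479\right) \left(-112 - 80\right)} = \frac{10 \cdot 29 \frac{3}{3 \cdot 6 + 4 \sqrt{9 + 6^{2}}}}{\left(-479\right) \left(-112 - 80\right)} = \frac{290 \frac{3}{18 + 4 \sqrt{9 + 36}}}{\left(-479\right) \left(-192\right)} = \frac{290 \frac{3}{18 + 4 \sqrt{45}}}{91968} = 290 \frac{3}{18 + 4 \cdot 3 \sqrt{5}} \cdot \frac{1}{91968} = 290 \frac{3}{18 + 12 \sqrt{5}} \cdot \frac{1}{91968} = \frac{870}{18 + 12 \sqrt{5}} \cdot \frac{1}{91968} = \frac{145}{15328 \left(18 + 12 \sqrt{5}\right)}$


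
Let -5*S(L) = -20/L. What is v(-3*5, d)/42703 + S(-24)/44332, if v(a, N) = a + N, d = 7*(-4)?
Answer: -11480359/11358656376 ≈ -0.0010107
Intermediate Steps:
d = -28
S(L) = 4/L (S(L) = -(-4)/L = 4/L)
v(a, N) = N + a
v(-3*5, d)/42703 + S(-24)/44332 = (-28 - 3*5)/42703 + (4/(-24))/44332 = (-28 - 15)*(1/42703) + (4*(-1/24))*(1/44332) = -43*1/42703 - ⅙*1/44332 = -43/42703 - 1/265992 = -11480359/11358656376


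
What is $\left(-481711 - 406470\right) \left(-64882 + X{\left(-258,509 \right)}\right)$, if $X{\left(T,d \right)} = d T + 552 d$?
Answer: $-75285774284$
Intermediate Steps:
$X{\left(T,d \right)} = 552 d + T d$ ($X{\left(T,d \right)} = T d + 552 d = 552 d + T d$)
$\left(-481711 - 406470\right) \left(-64882 + X{\left(-258,509 \right)}\right) = \left(-481711 - 406470\right) \left(-64882 + 509 \left(552 - 258\right)\right) = - 888181 \left(-64882 + 509 \cdot 294\right) = - 888181 \left(-64882 + 149646\right) = \left(-888181\right) 84764 = -75285774284$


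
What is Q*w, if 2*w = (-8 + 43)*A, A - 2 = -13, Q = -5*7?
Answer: 13475/2 ≈ 6737.5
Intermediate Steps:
Q = -35
A = -11 (A = 2 - 13 = -11)
w = -385/2 (w = ((-8 + 43)*(-11))/2 = (35*(-11))/2 = (1/2)*(-385) = -385/2 ≈ -192.50)
Q*w = -35*(-385/2) = 13475/2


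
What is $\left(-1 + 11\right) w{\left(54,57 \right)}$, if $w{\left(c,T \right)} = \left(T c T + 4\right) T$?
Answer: $100006500$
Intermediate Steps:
$w{\left(c,T \right)} = T \left(4 + c T^{2}\right)$ ($w{\left(c,T \right)} = \left(c T^{2} + 4\right) T = \left(4 + c T^{2}\right) T = T \left(4 + c T^{2}\right)$)
$\left(-1 + 11\right) w{\left(54,57 \right)} = \left(-1 + 11\right) 57 \left(4 + 54 \cdot 57^{2}\right) = 10 \cdot 57 \left(4 + 54 \cdot 3249\right) = 10 \cdot 57 \left(4 + 175446\right) = 10 \cdot 57 \cdot 175450 = 10 \cdot 10000650 = 100006500$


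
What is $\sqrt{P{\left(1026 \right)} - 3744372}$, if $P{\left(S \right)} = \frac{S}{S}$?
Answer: $i \sqrt{3744371} \approx 1935.0 i$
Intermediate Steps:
$P{\left(S \right)} = 1$
$\sqrt{P{\left(1026 \right)} - 3744372} = \sqrt{1 - 3744372} = \sqrt{-3744371} = i \sqrt{3744371}$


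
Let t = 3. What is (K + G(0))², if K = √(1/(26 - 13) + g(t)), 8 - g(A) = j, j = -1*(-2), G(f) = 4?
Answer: (52 + √1027)²/169 ≈ 41.798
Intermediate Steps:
j = 2
g(A) = 6 (g(A) = 8 - 1*2 = 8 - 2 = 6)
K = √1027/13 (K = √(1/(26 - 13) + 6) = √(1/13 + 6) = √(79/13) = √1027/13 ≈ 2.4651)
(K + G(0))² = (√1027/13 + 4)² = (4 + √1027/13)²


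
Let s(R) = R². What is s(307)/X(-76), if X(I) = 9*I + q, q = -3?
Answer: -94249/687 ≈ -137.19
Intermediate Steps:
X(I) = -3 + 9*I (X(I) = 9*I - 3 = -3 + 9*I)
s(307)/X(-76) = 307²/(-3 + 9*(-76)) = 94249/(-3 - 684) = 94249/(-687) = 94249*(-1/687) = -94249/687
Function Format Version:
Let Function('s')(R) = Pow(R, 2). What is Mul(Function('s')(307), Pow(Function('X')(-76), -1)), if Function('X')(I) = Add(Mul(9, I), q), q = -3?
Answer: Rational(-94249, 687) ≈ -137.19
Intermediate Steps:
Function('X')(I) = Add(-3, Mul(9, I)) (Function('X')(I) = Add(Mul(9, I), -3) = Add(-3, Mul(9, I)))
Mul(Function('s')(307), Pow(Function('X')(-76), -1)) = Mul(Pow(307, 2), Pow(Add(-3, Mul(9, -76)), -1)) = Mul(94249, Pow(Add(-3, -684), -1)) = Mul(94249, Pow(-687, -1)) = Mul(94249, Rational(-1, 687)) = Rational(-94249, 687)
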